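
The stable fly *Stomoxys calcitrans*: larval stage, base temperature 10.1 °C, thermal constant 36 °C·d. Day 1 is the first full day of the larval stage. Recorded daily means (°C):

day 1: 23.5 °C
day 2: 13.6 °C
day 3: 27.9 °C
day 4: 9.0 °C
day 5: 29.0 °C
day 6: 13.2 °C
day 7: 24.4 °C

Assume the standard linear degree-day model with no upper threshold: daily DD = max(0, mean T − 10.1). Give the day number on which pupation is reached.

Daily DD above 10.1 °C: 13.4, 3.5, 17.8, 0.0, 18.9, 3.1, 14.3.
Cumulative: 13.4, 16.9, 34.7, 34.7, 53.6, 56.7, 71.0.
The total first reaches 36 DD on day 5.

day 5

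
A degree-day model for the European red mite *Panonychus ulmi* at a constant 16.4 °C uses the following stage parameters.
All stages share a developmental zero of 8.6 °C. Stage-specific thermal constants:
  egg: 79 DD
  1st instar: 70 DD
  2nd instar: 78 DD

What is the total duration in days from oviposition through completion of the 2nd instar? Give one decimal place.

Daily accumulation at 16.4 °C = 16.4 − 8.6 = 7.8 DD/day.
Total K = 79 + 70 + 78 = 227 DD.
Total duration = 227 / 7.8 = 29.103 ≈ 29.1 days.

29.1 days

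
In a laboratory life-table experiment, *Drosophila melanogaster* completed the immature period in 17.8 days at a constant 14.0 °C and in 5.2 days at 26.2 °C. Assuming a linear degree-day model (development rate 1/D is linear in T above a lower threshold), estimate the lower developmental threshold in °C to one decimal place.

Under the model K = D·(T − T_b), so D₁·(T₁ − T_b) = D₂·(T₂ − T_b).
17.8·(14.0 − T_b) = 5.2·(26.2 − T_b)
T_b = (17.8·14.0 − 5.2·26.2) / (17.8 − 5.2) = 112.96 / 12.6 = 8.965 °C ≈ 9.0 °C.

9.0 °C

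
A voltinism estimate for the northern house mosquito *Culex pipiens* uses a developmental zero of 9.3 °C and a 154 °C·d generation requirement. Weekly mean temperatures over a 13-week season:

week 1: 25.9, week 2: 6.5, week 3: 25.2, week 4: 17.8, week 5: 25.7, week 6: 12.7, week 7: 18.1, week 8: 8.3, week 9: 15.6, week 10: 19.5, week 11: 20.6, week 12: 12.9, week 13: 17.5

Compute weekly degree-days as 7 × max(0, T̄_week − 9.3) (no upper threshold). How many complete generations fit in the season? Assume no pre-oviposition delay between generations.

Weekly DD (7 × max(0, T̄ − 9.3)): 116.2, 0.0, 111.3, 59.5, 114.8, 23.8, 61.6, 0.0, 44.1, 71.4, 79.1, 25.2, 57.4.
Season total = 764.4 DD.
Complete generations = ⌊764.4 / 154⌋ = 4.

4 generations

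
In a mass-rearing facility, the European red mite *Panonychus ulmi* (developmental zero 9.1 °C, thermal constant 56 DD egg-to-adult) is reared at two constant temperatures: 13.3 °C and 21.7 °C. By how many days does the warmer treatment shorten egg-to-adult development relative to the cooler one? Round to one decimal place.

8.9 days

At 13.3 °C: 56 / (13.3 − 9.1) = 56 / 4.2 = 13.333 d.
At 21.7 °C: 56 / (21.7 − 9.1) = 56 / 12.6 = 4.444 d.
Difference = |13.333 − 4.444| = 8.889 ≈ 8.9 days.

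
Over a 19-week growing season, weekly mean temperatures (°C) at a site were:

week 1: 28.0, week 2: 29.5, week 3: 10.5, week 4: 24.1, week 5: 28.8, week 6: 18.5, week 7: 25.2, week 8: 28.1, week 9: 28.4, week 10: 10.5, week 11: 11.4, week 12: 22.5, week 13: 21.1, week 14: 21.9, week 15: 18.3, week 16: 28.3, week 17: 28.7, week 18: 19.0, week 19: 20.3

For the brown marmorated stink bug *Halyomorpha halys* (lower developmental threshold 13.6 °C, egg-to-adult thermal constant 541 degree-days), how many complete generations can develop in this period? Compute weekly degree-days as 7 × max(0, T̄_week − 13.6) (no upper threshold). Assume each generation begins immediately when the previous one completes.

2 generations

Weekly DD (7 × max(0, T̄ − 13.6)): 100.8, 111.3, 0.0, 73.5, 106.4, 34.3, 81.2, 101.5, 103.6, 0.0, 0.0, 62.3, 52.5, 58.1, 32.9, 102.9, 105.7, 37.8, 46.9.
Season total = 1211.7 DD.
Complete generations = ⌊1211.7 / 541⌋ = 2.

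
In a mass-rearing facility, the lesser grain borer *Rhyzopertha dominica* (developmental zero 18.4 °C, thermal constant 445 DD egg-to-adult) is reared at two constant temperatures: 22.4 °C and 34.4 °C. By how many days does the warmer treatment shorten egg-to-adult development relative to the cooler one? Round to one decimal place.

At 22.4 °C: 445 / (22.4 − 18.4) = 445 / 4.0 = 111.250 d.
At 34.4 °C: 445 / (34.4 − 18.4) = 445 / 16.0 = 27.812 d.
Difference = |111.250 − 27.812| = 83.438 ≈ 83.4 days.

83.4 days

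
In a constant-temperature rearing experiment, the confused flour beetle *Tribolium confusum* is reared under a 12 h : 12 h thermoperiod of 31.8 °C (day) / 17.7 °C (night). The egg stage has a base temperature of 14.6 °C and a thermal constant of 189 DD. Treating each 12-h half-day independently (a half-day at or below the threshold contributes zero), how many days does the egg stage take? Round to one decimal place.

18.6 days

Day half: max(0, 31.8 − 14.6) × 0.5 = 17.2 × 0.5 = 8.60 DD.
Night half: max(0, 17.7 − 14.6) × 0.5 = 3.1 × 0.5 = 1.55 DD.
Per 24 h: 10.15 DD/day.
Duration = 189 / 10.15 = 18.621 ≈ 18.6 days.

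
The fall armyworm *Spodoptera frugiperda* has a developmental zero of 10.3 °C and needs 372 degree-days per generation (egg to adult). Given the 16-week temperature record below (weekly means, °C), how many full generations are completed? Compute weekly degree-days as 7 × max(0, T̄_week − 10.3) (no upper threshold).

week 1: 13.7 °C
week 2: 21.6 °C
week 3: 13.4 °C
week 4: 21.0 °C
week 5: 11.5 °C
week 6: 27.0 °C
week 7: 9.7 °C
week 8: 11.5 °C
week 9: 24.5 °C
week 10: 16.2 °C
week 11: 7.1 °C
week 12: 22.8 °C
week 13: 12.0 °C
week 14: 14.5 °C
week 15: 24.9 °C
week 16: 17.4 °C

2 generations

Weekly DD (7 × max(0, T̄ − 10.3)): 23.8, 79.1, 21.7, 74.9, 8.4, 116.9, 0.0, 8.4, 99.4, 41.3, 0.0, 87.5, 11.9, 29.4, 102.2, 49.7.
Season total = 754.6 DD.
Complete generations = ⌊754.6 / 372⌋ = 2.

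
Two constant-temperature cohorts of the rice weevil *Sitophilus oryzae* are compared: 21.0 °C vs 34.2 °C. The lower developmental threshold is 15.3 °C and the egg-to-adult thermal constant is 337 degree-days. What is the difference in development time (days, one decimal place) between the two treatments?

41.3 days

At 21.0 °C: 337 / (21.0 − 15.3) = 337 / 5.7 = 59.123 d.
At 34.2 °C: 337 / (34.2 − 15.3) = 337 / 18.9 = 17.831 d.
Difference = |59.123 − 17.831| = 41.292 ≈ 41.3 days.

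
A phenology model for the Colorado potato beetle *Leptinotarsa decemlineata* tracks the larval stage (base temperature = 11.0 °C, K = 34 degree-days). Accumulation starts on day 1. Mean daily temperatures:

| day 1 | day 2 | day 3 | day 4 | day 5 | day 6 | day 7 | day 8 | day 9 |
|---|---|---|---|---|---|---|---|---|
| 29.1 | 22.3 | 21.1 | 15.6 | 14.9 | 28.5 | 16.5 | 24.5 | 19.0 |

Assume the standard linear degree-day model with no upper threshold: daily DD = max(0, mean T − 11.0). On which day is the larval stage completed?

day 3

Daily DD above 11.0 °C: 18.1, 11.3, 10.1, 4.6, 3.9, 17.5, 5.5, 13.5, 8.0.
Cumulative: 18.1, 29.4, 39.5, 44.1, 48.0, 65.5, 71.0, 84.5, 92.5.
The total first reaches 34 DD on day 3.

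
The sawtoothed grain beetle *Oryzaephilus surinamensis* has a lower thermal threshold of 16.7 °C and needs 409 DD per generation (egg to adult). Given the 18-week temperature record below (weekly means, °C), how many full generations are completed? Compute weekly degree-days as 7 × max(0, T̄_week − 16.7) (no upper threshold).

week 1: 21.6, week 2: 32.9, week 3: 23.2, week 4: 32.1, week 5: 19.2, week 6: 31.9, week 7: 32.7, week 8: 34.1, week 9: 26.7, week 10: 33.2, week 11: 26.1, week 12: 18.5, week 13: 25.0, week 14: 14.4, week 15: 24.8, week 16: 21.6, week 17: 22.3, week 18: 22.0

2 generations

Weekly DD (7 × max(0, T̄ − 16.7)): 34.3, 113.4, 45.5, 107.8, 17.5, 106.4, 112.0, 121.8, 70.0, 115.5, 65.8, 12.6, 58.1, 0.0, 56.7, 34.3, 39.2, 37.1.
Season total = 1148.0 DD.
Complete generations = ⌊1148.0 / 409⌋ = 2.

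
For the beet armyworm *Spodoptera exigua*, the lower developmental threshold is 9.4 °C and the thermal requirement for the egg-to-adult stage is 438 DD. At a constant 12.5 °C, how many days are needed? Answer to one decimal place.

Daily accumulation = 12.5 − 9.4 = 3.1 DD/day.
Duration = 438 / 3.1 = 141.290 ≈ 141.3 days.

141.3 days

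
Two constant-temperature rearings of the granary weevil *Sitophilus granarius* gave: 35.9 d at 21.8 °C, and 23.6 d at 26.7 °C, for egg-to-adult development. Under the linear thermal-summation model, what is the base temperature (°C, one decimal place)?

Equal thermal constants: D₁(T₁ − T_b) = D₂(T₂ − T_b).
35.9·(21.8 − T_b) = 23.6·(26.7 − T_b)
T_b = (35.9·21.8 − 23.6·26.7) / (35.9 − 23.6) = 152.50 / 12.3 = 12.398 °C ≈ 12.4 °C.

12.4 °C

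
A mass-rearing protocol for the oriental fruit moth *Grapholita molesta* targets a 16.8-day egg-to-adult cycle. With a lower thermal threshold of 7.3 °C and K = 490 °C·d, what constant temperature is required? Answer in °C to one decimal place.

36.5 °C

Required daily accumulation = 490 / 16.8 = 29.167 DD/day.
T = T_base + 29.167 = 7.3 + 29.167 = 36.467 ≈ 36.5 °C.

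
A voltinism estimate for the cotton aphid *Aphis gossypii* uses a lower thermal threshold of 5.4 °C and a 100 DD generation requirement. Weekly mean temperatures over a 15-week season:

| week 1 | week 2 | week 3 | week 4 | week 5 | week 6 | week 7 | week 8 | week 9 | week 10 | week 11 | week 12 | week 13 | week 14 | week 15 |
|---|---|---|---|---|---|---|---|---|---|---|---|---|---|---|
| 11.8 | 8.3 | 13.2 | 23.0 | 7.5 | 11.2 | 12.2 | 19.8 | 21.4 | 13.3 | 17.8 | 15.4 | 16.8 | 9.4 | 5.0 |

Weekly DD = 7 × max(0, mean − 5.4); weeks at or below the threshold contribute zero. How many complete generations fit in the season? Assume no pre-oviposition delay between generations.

Weekly DD (7 × max(0, T̄ − 5.4)): 44.8, 20.3, 54.6, 123.2, 14.7, 40.6, 47.6, 100.8, 112.0, 55.3, 86.8, 70.0, 79.8, 28.0, 0.0.
Season total = 878.5 DD.
Complete generations = ⌊878.5 / 100⌋ = 8.

8 generations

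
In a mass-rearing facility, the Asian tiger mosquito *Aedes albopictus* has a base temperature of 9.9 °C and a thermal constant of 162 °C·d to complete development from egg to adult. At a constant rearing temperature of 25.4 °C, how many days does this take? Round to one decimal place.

Daily accumulation = 25.4 − 9.9 = 15.5 DD/day.
Duration = 162 / 15.5 = 10.452 ≈ 10.5 days.

10.5 days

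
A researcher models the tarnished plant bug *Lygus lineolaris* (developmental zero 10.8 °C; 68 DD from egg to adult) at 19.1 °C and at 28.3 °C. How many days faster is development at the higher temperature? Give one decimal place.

At 19.1 °C: 68 / (19.1 − 10.8) = 68 / 8.3 = 8.193 d.
At 28.3 °C: 68 / (28.3 − 10.8) = 68 / 17.5 = 3.886 d.
Difference = |8.193 − 3.886| = 4.307 ≈ 4.3 days.

4.3 days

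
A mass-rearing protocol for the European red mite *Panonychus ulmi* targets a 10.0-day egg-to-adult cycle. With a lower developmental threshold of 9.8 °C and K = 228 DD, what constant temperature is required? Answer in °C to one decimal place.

Required daily accumulation = 228 / 10.0 = 22.800 DD/day.
T = T_base + 22.800 = 9.8 + 22.800 = 32.600 ≈ 32.6 °C.

32.6 °C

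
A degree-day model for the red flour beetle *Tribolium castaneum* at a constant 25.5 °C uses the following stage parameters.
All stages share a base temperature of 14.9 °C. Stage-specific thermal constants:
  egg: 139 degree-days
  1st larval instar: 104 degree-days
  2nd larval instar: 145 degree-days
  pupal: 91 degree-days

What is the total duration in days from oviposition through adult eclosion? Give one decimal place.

45.2 days

Daily accumulation at 25.5 °C = 25.5 − 14.9 = 10.6 DD/day.
Total K = 139 + 104 + 145 + 91 = 479 DD.
Total duration = 479 / 10.6 = 45.189 ≈ 45.2 days.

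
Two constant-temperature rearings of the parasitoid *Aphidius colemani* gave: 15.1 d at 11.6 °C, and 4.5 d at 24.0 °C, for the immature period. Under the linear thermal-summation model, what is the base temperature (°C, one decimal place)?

6.3 °C

Equal thermal constants: D₁(T₁ − T_b) = D₂(T₂ − T_b).
15.1·(11.6 − T_b) = 4.5·(24.0 − T_b)
T_b = (15.1·11.6 − 4.5·24.0) / (15.1 − 4.5) = 67.16 / 10.6 = 6.336 °C ≈ 6.3 °C.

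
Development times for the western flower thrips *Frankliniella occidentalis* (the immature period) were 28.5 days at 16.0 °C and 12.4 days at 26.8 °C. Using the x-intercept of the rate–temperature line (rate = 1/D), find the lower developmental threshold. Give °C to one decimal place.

7.7 °C

Under the model K = D·(T − T_b), so D₁·(T₁ − T_b) = D₂·(T₂ − T_b).
28.5·(16.0 − T_b) = 12.4·(26.8 − T_b)
T_b = (28.5·16.0 − 12.4·26.8) / (28.5 − 12.4) = 123.68 / 16.1 = 7.682 °C ≈ 7.7 °C.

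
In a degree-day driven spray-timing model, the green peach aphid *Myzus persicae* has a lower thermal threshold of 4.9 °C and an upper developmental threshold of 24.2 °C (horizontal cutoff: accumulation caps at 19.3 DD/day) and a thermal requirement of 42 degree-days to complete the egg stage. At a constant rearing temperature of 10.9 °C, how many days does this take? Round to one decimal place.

7.0 days

Daily accumulation = 10.9 − 4.9 = 6.0 DD/day.
Duration = 42 / 6.0 = 7.000 ≈ 7.0 days.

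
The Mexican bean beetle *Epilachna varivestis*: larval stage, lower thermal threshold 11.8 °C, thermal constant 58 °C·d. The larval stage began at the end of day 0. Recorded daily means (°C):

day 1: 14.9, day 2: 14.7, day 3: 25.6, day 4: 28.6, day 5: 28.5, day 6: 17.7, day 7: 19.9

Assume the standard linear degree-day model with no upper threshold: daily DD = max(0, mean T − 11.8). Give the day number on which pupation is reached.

Daily DD above 11.8 °C: 3.1, 2.9, 13.8, 16.8, 16.7, 5.9, 8.1.
Cumulative: 3.1, 6.0, 19.8, 36.6, 53.3, 59.2, 67.3.
The total first reaches 58 DD on day 6.

day 6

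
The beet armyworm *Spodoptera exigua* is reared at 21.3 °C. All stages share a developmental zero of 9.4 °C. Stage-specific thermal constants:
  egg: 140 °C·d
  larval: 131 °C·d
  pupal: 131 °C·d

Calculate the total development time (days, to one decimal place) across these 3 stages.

Daily accumulation at 21.3 °C = 21.3 − 9.4 = 11.9 DD/day.
Total K = 140 + 131 + 131 = 402 DD.
Total duration = 402 / 11.9 = 33.782 ≈ 33.8 days.

33.8 days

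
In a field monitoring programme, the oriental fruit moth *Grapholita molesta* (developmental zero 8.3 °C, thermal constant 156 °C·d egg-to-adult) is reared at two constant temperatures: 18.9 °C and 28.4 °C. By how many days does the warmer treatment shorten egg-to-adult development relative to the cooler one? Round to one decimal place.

At 18.9 °C: 156 / (18.9 − 8.3) = 156 / 10.6 = 14.717 d.
At 28.4 °C: 156 / (28.4 − 8.3) = 156 / 20.1 = 7.761 d.
Difference = |14.717 − 7.761| = 6.956 ≈ 7.0 days.

7.0 days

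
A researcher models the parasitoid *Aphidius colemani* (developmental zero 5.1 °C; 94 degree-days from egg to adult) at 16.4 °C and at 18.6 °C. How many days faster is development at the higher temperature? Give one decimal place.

1.4 days

At 16.4 °C: 94 / (16.4 − 5.1) = 94 / 11.3 = 8.319 d.
At 18.6 °C: 94 / (18.6 − 5.1) = 94 / 13.5 = 6.963 d.
Difference = |8.319 − 6.963| = 1.356 ≈ 1.4 days.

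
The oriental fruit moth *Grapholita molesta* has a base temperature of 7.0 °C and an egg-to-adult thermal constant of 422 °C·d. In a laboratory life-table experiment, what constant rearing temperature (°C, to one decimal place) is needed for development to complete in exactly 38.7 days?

17.9 °C

Required daily accumulation = 422 / 38.7 = 10.904 DD/day.
T = T_base + 10.904 = 7.0 + 10.904 = 17.904 ≈ 17.9 °C.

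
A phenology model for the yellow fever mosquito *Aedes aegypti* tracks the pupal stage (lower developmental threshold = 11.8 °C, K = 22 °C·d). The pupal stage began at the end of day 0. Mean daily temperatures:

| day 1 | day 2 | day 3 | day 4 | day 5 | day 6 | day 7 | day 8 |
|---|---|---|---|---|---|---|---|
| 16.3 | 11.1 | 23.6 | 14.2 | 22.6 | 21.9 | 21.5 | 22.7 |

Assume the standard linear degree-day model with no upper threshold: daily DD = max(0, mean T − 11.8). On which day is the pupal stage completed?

day 5

Daily DD above 11.8 °C: 4.5, 0.0, 11.8, 2.4, 10.8, 10.1, 9.7, 10.9.
Cumulative: 4.5, 4.5, 16.3, 18.7, 29.5, 39.6, 49.3, 60.2.
The total first reaches 22 DD on day 5.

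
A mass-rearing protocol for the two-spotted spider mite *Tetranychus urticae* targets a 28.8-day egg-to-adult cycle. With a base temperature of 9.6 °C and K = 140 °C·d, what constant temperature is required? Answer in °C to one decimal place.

14.5 °C

Required daily accumulation = 140 / 28.8 = 4.861 DD/day.
T = T_base + 4.861 = 9.6 + 4.861 = 14.461 ≈ 14.5 °C.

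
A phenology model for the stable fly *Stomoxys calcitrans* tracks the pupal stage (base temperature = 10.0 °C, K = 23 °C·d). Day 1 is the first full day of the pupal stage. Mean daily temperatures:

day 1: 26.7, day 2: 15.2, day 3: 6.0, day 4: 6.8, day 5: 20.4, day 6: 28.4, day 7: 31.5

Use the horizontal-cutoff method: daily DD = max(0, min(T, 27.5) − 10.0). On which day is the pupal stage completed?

day 5

Daily DD above 10.0 °C (capped at 17.5): 16.7, 5.2, 0.0, 0.0, 10.4, 17.5, 17.5.
Cumulative: 16.7, 21.9, 21.9, 21.9, 32.3, 49.8, 67.3.
The total first reaches 23 DD on day 5.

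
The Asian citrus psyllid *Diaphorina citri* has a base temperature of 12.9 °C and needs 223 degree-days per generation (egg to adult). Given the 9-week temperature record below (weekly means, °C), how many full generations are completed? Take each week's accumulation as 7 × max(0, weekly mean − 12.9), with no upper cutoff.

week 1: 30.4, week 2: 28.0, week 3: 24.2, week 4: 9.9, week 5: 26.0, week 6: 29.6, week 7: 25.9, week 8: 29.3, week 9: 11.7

Weekly DD (7 × max(0, T̄ − 12.9)): 122.5, 105.7, 79.1, 0.0, 91.7, 116.9, 91.0, 114.8, 0.0.
Season total = 721.7 DD.
Complete generations = ⌊721.7 / 223⌋ = 3.

3 generations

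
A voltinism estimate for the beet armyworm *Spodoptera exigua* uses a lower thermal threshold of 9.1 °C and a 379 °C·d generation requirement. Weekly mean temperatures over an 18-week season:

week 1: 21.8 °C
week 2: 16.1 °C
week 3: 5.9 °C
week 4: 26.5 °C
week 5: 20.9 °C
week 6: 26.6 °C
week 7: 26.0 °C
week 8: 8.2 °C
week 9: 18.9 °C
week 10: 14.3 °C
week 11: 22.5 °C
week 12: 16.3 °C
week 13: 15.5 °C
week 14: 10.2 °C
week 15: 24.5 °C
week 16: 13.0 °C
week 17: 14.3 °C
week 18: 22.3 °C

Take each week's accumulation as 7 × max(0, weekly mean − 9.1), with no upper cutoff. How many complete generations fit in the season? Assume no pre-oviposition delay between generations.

3 generations

Weekly DD (7 × max(0, T̄ − 9.1)): 88.9, 49.0, 0.0, 121.8, 82.6, 122.5, 118.3, 0.0, 68.6, 36.4, 93.8, 50.4, 44.8, 7.7, 107.8, 27.3, 36.4, 92.4.
Season total = 1148.7 DD.
Complete generations = ⌊1148.7 / 379⌋ = 3.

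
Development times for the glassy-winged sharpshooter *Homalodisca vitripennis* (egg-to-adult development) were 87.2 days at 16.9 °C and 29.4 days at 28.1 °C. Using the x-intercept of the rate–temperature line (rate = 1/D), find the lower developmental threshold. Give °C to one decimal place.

Under the model K = D·(T − T_b), so D₁·(T₁ − T_b) = D₂·(T₂ − T_b).
87.2·(16.9 − T_b) = 29.4·(28.1 − T_b)
T_b = (87.2·16.9 − 29.4·28.1) / (87.2 − 29.4) = 647.54 / 57.8 = 11.203 °C ≈ 11.2 °C.

11.2 °C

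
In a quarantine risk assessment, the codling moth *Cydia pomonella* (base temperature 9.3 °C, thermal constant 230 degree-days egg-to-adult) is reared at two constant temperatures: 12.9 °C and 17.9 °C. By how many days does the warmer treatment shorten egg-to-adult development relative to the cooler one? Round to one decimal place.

At 12.9 °C: 230 / (12.9 − 9.3) = 230 / 3.6 = 63.889 d.
At 17.9 °C: 230 / (17.9 − 9.3) = 230 / 8.6 = 26.744 d.
Difference = |63.889 − 26.744| = 37.145 ≈ 37.1 days.

37.1 days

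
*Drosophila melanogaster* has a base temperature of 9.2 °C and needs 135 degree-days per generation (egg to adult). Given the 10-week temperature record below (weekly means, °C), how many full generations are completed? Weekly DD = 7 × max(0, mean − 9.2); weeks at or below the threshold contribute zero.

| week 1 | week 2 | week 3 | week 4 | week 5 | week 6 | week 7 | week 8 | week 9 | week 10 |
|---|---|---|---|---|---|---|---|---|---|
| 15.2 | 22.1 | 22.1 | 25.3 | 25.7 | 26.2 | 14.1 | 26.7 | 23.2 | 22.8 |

Weekly DD (7 × max(0, T̄ − 9.2)): 42.0, 90.3, 90.3, 112.7, 115.5, 119.0, 34.3, 122.5, 98.0, 95.2.
Season total = 919.8 DD.
Complete generations = ⌊919.8 / 135⌋ = 6.

6 generations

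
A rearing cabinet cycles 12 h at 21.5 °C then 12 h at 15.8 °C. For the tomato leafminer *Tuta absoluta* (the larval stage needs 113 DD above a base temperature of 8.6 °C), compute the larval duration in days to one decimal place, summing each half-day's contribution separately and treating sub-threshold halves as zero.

Day half: max(0, 21.5 − 8.6) × 0.5 = 12.9 × 0.5 = 6.45 DD.
Night half: max(0, 15.8 − 8.6) × 0.5 = 7.2 × 0.5 = 3.60 DD.
Per 24 h: 10.05 DD/day.
Duration = 113 / 10.05 = 11.244 ≈ 11.2 days.

11.2 days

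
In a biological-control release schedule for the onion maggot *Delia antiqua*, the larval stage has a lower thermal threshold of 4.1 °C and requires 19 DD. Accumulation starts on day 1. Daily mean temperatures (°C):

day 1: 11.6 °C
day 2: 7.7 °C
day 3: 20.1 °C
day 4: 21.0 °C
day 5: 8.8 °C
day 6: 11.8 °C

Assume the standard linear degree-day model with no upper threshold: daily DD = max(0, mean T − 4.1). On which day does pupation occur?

day 3

Daily DD above 4.1 °C: 7.5, 3.6, 16.0, 16.9, 4.7, 7.7.
Cumulative: 7.5, 11.1, 27.1, 44.0, 48.7, 56.4.
The total first reaches 19 DD on day 3.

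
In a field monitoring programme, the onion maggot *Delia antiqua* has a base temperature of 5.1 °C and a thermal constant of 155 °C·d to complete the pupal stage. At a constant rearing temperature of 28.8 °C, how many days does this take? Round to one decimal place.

Daily accumulation = 28.8 − 5.1 = 23.7 DD/day.
Duration = 155 / 23.7 = 6.540 ≈ 6.5 days.

6.5 days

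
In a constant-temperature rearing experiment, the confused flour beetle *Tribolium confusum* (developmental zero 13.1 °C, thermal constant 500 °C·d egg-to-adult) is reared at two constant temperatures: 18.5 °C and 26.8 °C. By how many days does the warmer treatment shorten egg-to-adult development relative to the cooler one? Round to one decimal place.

56.1 days

At 18.5 °C: 500 / (18.5 − 13.1) = 500 / 5.4 = 92.593 d.
At 26.8 °C: 500 / (26.8 − 13.1) = 500 / 13.7 = 36.496 d.
Difference = |92.593 − 36.496| = 56.096 ≈ 56.1 days.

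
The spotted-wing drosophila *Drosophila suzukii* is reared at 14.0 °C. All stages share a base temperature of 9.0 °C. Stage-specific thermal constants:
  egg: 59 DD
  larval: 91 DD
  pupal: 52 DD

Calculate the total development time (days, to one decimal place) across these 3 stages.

40.4 days

Daily accumulation at 14.0 °C = 14.0 − 9.0 = 5.0 DD/day.
Total K = 59 + 91 + 52 = 202 DD.
Total duration = 202 / 5.0 = 40.400 ≈ 40.4 days.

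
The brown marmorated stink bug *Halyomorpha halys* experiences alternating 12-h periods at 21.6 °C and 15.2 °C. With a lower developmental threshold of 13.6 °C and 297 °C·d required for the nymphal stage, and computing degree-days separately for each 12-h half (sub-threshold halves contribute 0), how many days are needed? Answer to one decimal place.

Day half: max(0, 21.6 − 13.6) × 0.5 = 8.0 × 0.5 = 4.00 DD.
Night half: max(0, 15.2 − 13.6) × 0.5 = 1.6 × 0.5 = 0.80 DD.
Per 24 h: 4.80 DD/day.
Duration = 297 / 4.80 = 61.875 ≈ 61.9 days.

61.9 days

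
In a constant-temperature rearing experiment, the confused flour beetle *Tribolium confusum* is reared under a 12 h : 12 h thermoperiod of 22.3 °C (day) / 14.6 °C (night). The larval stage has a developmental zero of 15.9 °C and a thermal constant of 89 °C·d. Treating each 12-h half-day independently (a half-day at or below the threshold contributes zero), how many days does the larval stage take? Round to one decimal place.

Day half: max(0, 22.3 − 15.9) × 0.5 = 6.4 × 0.5 = 3.20 DD.
Night half: max(0, 14.6 − 15.9) × 0.5 = 0.0 × 0.5 = 0.00 DD.
Per 24 h: 3.20 DD/day.
Duration = 89 / 3.20 = 27.812 ≈ 27.8 days.

27.8 days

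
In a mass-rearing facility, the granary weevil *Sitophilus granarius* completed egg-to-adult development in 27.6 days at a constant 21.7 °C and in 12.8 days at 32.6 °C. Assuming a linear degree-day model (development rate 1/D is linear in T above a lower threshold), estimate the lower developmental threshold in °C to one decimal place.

12.3 °C

Linear rate model ⇒ the product D·(T − T_b) is constant across temperatures.
27.6·(21.7 − T_b) = 12.8·(32.6 − T_b)
T_b = (27.6·21.7 − 12.8·32.6) / (27.6 − 12.8) = 181.64 / 14.8 = 12.273 °C ≈ 12.3 °C.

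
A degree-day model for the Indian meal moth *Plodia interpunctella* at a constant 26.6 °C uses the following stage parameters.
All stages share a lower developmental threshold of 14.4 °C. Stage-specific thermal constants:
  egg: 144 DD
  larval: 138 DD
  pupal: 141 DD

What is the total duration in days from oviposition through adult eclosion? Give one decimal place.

Daily accumulation at 26.6 °C = 26.6 − 14.4 = 12.2 DD/day.
Total K = 144 + 138 + 141 = 423 DD.
Total duration = 423 / 12.2 = 34.672 ≈ 34.7 days.

34.7 days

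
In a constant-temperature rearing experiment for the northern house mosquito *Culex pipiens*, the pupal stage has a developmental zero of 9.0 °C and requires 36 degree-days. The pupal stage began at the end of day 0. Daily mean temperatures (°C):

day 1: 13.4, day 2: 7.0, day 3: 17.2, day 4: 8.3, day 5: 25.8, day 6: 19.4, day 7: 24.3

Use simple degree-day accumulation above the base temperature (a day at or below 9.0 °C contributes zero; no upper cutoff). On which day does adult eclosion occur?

day 6

Daily DD above 9.0 °C: 4.4, 0.0, 8.2, 0.0, 16.8, 10.4, 15.3.
Cumulative: 4.4, 4.4, 12.6, 12.6, 29.4, 39.8, 55.1.
The total first reaches 36 DD on day 6.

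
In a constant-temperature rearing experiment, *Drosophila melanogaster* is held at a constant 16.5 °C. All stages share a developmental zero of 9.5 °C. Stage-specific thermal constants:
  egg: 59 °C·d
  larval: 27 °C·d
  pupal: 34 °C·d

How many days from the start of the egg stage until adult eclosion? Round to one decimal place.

Daily accumulation at 16.5 °C = 16.5 − 9.5 = 7.0 DD/day.
Total K = 59 + 27 + 34 = 120 DD.
Total duration = 120 / 7.0 = 17.143 ≈ 17.1 days.

17.1 days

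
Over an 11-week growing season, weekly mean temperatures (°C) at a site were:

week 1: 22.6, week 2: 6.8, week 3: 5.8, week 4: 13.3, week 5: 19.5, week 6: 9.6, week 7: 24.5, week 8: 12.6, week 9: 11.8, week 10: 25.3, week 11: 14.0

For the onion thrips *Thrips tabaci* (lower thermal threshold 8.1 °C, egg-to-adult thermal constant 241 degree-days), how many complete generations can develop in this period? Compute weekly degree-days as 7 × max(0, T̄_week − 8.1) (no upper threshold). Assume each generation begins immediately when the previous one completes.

Weekly DD (7 × max(0, T̄ − 8.1)): 101.5, 0.0, 0.0, 36.4, 79.8, 10.5, 114.8, 31.5, 25.9, 120.4, 41.3.
Season total = 562.1 DD.
Complete generations = ⌊562.1 / 241⌋ = 2.

2 generations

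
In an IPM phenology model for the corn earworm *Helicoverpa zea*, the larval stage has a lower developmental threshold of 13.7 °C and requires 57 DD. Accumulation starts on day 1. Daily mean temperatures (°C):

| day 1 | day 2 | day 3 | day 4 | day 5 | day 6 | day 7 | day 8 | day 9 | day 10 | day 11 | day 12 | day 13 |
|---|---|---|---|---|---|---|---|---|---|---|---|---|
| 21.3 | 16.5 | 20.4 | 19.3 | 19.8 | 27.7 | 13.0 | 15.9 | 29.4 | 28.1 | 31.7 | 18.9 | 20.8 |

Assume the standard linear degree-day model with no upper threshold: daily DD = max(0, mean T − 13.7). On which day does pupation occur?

day 9

Daily DD above 13.7 °C: 7.6, 2.8, 6.7, 5.6, 6.1, 14.0, 0.0, 2.2, 15.7, 14.4, 18.0, 5.2, 7.1.
Cumulative: 7.6, 10.4, 17.1, 22.7, 28.8, 42.8, 42.8, 45.0, 60.7, 75.1, 93.1, 98.3, 105.4.
The total first reaches 57 DD on day 9.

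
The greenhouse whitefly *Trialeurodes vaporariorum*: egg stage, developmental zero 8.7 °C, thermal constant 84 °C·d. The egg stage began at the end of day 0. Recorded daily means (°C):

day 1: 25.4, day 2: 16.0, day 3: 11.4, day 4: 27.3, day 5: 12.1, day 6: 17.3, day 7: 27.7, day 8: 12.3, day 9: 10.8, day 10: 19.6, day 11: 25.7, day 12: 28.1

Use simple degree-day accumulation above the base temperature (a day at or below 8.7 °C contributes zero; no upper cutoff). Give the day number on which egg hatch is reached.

day 10

Daily DD above 8.7 °C: 16.7, 7.3, 2.7, 18.6, 3.4, 8.6, 19.0, 3.6, 2.1, 10.9, 17.0, 19.4.
Cumulative: 16.7, 24.0, 26.7, 45.3, 48.7, 57.3, 76.3, 79.9, 82.0, 92.9, 109.9, 129.3.
The total first reaches 84 DD on day 10.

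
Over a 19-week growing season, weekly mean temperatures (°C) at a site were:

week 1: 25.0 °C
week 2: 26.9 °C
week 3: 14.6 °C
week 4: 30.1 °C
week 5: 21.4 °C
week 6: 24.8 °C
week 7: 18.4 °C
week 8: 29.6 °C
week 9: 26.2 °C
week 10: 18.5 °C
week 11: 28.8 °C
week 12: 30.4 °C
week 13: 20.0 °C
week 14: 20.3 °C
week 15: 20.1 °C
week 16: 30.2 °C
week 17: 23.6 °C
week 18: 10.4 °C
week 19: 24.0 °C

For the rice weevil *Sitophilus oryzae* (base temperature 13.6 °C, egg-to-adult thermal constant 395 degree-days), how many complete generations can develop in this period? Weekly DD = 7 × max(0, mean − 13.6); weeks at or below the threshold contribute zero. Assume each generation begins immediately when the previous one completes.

3 generations

Weekly DD (7 × max(0, T̄ − 13.6)): 79.8, 93.1, 7.0, 115.5, 54.6, 78.4, 33.6, 112.0, 88.2, 34.3, 106.4, 117.6, 44.8, 46.9, 45.5, 116.2, 70.0, 0.0, 72.8.
Season total = 1316.7 DD.
Complete generations = ⌊1316.7 / 395⌋ = 3.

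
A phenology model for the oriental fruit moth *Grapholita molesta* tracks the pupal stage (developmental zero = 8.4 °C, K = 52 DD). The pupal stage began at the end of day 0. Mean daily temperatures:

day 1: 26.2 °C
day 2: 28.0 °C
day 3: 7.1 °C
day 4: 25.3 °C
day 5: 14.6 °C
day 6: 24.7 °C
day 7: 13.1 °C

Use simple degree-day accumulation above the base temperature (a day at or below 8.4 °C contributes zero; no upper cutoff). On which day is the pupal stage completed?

day 4

Daily DD above 8.4 °C: 17.8, 19.6, 0.0, 16.9, 6.2, 16.3, 4.7.
Cumulative: 17.8, 37.4, 37.4, 54.3, 60.5, 76.8, 81.5.
The total first reaches 52 DD on day 4.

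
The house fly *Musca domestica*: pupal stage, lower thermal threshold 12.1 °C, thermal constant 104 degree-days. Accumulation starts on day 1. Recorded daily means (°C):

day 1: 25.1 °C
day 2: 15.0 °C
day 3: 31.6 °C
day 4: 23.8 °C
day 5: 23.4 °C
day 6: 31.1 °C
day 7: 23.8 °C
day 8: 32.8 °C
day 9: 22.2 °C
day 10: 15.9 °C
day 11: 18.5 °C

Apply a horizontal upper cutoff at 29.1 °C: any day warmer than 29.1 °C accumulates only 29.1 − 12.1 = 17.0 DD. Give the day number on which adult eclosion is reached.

day 9

Daily DD above 12.1 °C (capped at 17.0): 13.0, 2.9, 17.0, 11.7, 11.3, 17.0, 11.7, 17.0, 10.1, 3.8, 6.4.
Cumulative: 13.0, 15.9, 32.9, 44.6, 55.9, 72.9, 84.6, 101.6, 111.7, 115.5, 121.9.
The total first reaches 104 DD on day 9.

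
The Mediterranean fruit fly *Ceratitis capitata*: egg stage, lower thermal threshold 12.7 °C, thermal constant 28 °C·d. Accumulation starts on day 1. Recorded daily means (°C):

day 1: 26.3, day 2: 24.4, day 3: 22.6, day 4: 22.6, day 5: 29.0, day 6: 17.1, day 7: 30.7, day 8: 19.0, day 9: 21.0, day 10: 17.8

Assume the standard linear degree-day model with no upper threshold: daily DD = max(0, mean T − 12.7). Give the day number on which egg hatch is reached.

day 3

Daily DD above 12.7 °C: 13.6, 11.7, 9.9, 9.9, 16.3, 4.4, 18.0, 6.3, 8.3, 5.1.
Cumulative: 13.6, 25.3, 35.2, 45.1, 61.4, 65.8, 83.8, 90.1, 98.4, 103.5.
The total first reaches 28 DD on day 3.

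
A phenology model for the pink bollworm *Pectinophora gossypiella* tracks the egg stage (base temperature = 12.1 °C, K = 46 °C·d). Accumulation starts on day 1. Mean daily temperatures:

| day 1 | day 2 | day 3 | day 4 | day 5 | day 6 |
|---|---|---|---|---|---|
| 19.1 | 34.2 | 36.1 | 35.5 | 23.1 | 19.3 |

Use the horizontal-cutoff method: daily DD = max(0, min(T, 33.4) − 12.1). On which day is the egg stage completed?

day 3

Daily DD above 12.1 °C (capped at 21.3): 7.0, 21.3, 21.3, 21.3, 11.0, 7.2.
Cumulative: 7.0, 28.3, 49.6, 70.9, 81.9, 89.1.
The total first reaches 46 DD on day 3.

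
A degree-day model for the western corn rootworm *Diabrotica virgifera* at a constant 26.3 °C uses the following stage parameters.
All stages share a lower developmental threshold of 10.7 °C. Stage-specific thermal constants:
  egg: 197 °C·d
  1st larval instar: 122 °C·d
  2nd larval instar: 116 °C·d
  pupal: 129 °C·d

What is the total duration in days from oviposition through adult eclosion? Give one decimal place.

36.2 days

Daily accumulation at 26.3 °C = 26.3 − 10.7 = 15.6 DD/day.
Total K = 197 + 122 + 116 + 129 = 564 DD.
Total duration = 564 / 15.6 = 36.154 ≈ 36.2 days.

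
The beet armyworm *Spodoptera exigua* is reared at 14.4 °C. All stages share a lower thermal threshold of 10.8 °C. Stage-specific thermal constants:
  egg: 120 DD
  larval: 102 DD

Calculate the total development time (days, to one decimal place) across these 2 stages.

61.7 days

Daily accumulation at 14.4 °C = 14.4 − 10.8 = 3.6 DD/day.
Total K = 120 + 102 = 222 DD.
Total duration = 222 / 3.6 = 61.667 ≈ 61.7 days.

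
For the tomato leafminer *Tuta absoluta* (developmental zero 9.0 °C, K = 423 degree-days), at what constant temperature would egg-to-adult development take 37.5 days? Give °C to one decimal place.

20.3 °C

Required daily accumulation = 423 / 37.5 = 11.280 DD/day.
T = T_base + 11.280 = 9.0 + 11.280 = 20.280 ≈ 20.3 °C.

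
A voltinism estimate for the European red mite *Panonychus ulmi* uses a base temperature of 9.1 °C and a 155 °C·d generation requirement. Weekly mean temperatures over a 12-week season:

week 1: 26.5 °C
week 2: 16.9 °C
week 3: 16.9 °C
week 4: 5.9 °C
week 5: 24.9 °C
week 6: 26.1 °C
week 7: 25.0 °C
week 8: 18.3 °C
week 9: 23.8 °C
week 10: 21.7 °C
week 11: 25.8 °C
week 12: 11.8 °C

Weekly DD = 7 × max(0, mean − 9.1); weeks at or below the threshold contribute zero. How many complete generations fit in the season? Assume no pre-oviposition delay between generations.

6 generations

Weekly DD (7 × max(0, T̄ − 9.1)): 121.8, 54.6, 54.6, 0.0, 110.6, 119.0, 111.3, 64.4, 102.9, 88.2, 116.9, 18.9.
Season total = 963.2 DD.
Complete generations = ⌊963.2 / 155⌋ = 6.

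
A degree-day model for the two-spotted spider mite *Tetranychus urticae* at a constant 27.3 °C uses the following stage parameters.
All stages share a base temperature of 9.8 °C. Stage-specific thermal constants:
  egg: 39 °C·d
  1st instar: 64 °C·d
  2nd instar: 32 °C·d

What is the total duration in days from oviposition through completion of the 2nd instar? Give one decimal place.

Daily accumulation at 27.3 °C = 27.3 − 9.8 = 17.5 DD/day.
Total K = 39 + 64 + 32 = 135 DD.
Total duration = 135 / 17.5 = 7.714 ≈ 7.7 days.

7.7 days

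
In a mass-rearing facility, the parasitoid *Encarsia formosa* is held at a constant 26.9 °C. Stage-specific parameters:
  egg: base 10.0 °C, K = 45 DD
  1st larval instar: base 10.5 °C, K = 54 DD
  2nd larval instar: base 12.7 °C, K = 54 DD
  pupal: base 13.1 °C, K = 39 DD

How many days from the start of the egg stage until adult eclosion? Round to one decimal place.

egg: 45 / (26.9 − 10.0) = 45 / 16.9 = 2.663 d.
1st larval instar: 54 / (26.9 − 10.5) = 54 / 16.4 = 3.293 d.
2nd larval instar: 54 / (26.9 − 12.7) = 54 / 14.2 = 3.803 d.
pupal: 39 / (26.9 − 13.1) = 39 / 13.8 = 2.826 d.
Sum = 12.584 ≈ 12.6 days.

12.6 days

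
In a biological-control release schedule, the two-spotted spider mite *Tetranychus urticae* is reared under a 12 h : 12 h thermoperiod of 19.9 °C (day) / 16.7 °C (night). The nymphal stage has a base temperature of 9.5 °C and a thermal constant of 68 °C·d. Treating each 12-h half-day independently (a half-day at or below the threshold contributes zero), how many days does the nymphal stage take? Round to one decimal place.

Day half: max(0, 19.9 − 9.5) × 0.5 = 10.4 × 0.5 = 5.20 DD.
Night half: max(0, 16.7 − 9.5) × 0.5 = 7.2 × 0.5 = 3.60 DD.
Per 24 h: 8.80 DD/day.
Duration = 68 / 8.80 = 7.727 ≈ 7.7 days.

7.7 days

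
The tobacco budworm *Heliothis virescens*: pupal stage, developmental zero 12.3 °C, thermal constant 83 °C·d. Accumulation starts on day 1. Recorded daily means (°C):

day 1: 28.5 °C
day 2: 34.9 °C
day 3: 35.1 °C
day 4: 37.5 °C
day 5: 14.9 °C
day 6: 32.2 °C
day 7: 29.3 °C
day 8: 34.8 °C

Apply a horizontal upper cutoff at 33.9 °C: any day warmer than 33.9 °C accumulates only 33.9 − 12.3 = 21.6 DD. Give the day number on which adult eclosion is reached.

day 5

Daily DD above 12.3 °C (capped at 21.6): 16.2, 21.6, 21.6, 21.6, 2.6, 19.9, 17.0, 21.6.
Cumulative: 16.2, 37.8, 59.4, 81.0, 83.6, 103.5, 120.5, 142.1.
The total first reaches 83 DD on day 5.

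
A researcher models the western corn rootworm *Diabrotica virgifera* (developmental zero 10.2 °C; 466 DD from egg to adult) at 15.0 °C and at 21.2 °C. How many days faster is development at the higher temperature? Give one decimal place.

54.7 days

At 15.0 °C: 466 / (15.0 − 10.2) = 466 / 4.8 = 97.083 d.
At 21.2 °C: 466 / (21.2 − 10.2) = 466 / 11.0 = 42.364 d.
Difference = |97.083 − 42.364| = 54.720 ≈ 54.7 days.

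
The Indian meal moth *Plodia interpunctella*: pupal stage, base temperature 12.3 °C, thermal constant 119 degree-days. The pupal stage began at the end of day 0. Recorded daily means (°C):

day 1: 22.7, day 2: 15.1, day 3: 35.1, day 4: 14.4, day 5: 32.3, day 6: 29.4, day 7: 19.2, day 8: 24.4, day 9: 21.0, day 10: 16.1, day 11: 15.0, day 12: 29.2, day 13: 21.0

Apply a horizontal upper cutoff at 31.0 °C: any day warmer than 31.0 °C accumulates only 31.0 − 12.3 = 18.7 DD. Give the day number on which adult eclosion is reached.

day 12

Daily DD above 12.3 °C (capped at 18.7): 10.4, 2.8, 18.7, 2.1, 18.7, 17.1, 6.9, 12.1, 8.7, 3.8, 2.7, 16.9, 8.7.
Cumulative: 10.4, 13.2, 31.9, 34.0, 52.7, 69.8, 76.7, 88.8, 97.5, 101.3, 104.0, 120.9, 129.6.
The total first reaches 119 DD on day 12.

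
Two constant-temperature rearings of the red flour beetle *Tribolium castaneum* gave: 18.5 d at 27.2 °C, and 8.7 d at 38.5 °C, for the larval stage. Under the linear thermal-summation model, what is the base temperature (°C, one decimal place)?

17.2 °C

Linear rate model ⇒ the product D·(T − T_b) is constant across temperatures.
18.5·(27.2 − T_b) = 8.7·(38.5 − T_b)
T_b = (18.5·27.2 − 8.7·38.5) / (18.5 − 8.7) = 168.25 / 9.8 = 17.168 °C ≈ 17.2 °C.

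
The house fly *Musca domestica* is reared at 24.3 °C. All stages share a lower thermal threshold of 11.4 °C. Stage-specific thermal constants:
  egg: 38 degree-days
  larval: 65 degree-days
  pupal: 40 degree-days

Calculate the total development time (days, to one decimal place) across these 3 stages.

11.1 days

Daily accumulation at 24.3 °C = 24.3 − 11.4 = 12.9 DD/day.
Total K = 38 + 65 + 40 = 143 DD.
Total duration = 143 / 12.9 = 11.085 ≈ 11.1 days.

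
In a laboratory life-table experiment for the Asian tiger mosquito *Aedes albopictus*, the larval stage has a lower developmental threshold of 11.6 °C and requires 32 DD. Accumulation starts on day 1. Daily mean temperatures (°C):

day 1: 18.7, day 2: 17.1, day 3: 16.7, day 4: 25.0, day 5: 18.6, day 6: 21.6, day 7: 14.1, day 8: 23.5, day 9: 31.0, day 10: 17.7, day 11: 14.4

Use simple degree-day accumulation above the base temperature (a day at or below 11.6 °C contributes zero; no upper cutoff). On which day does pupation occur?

day 5

Daily DD above 11.6 °C: 7.1, 5.5, 5.1, 13.4, 7.0, 10.0, 2.5, 11.9, 19.4, 6.1, 2.8.
Cumulative: 7.1, 12.6, 17.7, 31.1, 38.1, 48.1, 50.6, 62.5, 81.9, 88.0, 90.8.
The total first reaches 32 DD on day 5.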